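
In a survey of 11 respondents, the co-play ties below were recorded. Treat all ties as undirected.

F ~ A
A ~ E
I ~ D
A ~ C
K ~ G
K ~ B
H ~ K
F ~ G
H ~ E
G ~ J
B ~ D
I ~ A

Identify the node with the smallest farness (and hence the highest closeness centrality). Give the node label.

A

Farness (sum of distances to all others) for each node — A:19, B:24, C:28, D:25, E:23, F:21, G:21, H:23, I:23, J:30, K:21.
The smallest farness is 19, for A, so A has the highest closeness.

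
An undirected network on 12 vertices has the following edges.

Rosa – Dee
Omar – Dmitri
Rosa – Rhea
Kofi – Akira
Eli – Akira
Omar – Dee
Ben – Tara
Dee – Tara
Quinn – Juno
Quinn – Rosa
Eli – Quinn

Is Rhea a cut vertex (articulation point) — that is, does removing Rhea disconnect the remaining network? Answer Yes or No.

No

Even without Rhea, every remaining node can still reach every other (the residual graph is connected), so Rhea is not a cut vertex.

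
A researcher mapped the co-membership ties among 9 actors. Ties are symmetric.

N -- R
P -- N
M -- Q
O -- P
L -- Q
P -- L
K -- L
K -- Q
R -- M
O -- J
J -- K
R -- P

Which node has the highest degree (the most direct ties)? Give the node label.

Degrees — J:2, K:3, L:3, M:2, N:2, O:2, P:4, Q:3, R:3.
The maximum is 4, attained only by P.

P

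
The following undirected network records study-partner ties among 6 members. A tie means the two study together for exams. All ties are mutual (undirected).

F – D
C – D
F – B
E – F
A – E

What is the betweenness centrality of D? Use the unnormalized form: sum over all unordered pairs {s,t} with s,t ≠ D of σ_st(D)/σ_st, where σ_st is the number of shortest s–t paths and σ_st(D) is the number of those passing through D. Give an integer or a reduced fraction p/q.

4

Pairs whose geodesics pass through D — B–C: 1; F–C: 1; A–C: 1; E–C: 1.
All other pairs contribute 0.
Summing the contributions gives betweenness(D) = 4.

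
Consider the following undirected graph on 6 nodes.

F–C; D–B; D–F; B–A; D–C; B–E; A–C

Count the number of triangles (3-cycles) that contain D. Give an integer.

1

D's neighbors: B, C, and F.
Neighbor pairs that are themselves tied: D–C–F. Each forms one triangle with D, for 1 in total.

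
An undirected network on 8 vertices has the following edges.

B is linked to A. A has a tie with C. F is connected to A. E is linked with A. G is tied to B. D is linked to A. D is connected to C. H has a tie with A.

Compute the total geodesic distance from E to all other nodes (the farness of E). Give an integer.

14

Distances from E: A:1, B:2, C:2, D:2, F:2, G:3, H:2.
Sum = 1 + 2 + 2 + 2 + 2 + 3 + 2 = 14.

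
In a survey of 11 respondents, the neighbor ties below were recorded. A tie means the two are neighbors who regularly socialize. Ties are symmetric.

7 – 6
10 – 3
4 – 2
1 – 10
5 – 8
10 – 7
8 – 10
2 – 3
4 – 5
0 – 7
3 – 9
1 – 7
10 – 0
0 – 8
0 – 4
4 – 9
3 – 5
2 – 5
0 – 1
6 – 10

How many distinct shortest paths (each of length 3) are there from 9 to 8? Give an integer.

4

The shortest distance is 3. The length-3 paths are: 9–3–5–8; 9–4–5–8; 9–3–10–8; 9–4–0–8.
That gives 4 distinct shortest paths.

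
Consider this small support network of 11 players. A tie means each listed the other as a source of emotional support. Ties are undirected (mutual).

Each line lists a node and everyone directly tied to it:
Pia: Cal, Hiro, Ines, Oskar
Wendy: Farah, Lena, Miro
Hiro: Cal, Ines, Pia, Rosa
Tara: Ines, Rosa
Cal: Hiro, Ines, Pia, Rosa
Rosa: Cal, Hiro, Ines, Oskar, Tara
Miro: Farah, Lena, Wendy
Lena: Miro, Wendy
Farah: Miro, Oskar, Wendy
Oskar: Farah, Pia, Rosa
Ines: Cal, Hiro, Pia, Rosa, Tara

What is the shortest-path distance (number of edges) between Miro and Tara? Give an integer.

4

One shortest route is Miro – Farah – Oskar – Rosa – Tara, which uses 4 edges, and at distance 3 from Miro we only reach {Pia, Rosa}, which does not include Tara. So d(Miro,Tara) = 4.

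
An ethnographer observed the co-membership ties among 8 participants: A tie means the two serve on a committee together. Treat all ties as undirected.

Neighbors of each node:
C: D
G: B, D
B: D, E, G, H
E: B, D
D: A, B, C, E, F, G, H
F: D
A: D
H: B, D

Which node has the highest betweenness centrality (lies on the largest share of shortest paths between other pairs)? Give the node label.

D

Unnormalized betweenness of each node: A:0, B:3/2, C:0, D:33/2, E:0, F:0, G:0, H:0.
D has the largest value, 33/2, making it the main broker — the node through which the most shortest paths run.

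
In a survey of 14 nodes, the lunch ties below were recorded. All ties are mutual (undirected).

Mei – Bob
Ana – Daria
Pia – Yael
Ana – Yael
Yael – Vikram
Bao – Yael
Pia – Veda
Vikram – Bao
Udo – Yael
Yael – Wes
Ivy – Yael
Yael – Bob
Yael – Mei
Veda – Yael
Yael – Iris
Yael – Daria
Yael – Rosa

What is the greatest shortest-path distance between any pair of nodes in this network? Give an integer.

Eccentricity of each node (its greatest distance to any other): Ana:2, Bao:2, Bob:2, Daria:2, Iris:2, Ivy:2, Mei:2, Pia:2, Rosa:2, Udo:2, Veda:2, Vikram:2, Wes:2, Yael:1.
The maximum eccentricity is 2, realized for instance by the pair Daria–Mei via Daria – Yael – Mei. So the diameter is 2.

2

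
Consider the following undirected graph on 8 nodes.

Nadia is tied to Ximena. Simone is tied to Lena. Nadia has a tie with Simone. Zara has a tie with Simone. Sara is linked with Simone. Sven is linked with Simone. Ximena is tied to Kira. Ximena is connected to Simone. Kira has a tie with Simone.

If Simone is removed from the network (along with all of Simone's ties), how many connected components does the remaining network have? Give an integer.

5

Without Simone, the remaining ties split the others into: {Zara}; {Sara}; {Sven}; {Kira, Nadia, Ximena}; {Lena}.
That's 5 separate components.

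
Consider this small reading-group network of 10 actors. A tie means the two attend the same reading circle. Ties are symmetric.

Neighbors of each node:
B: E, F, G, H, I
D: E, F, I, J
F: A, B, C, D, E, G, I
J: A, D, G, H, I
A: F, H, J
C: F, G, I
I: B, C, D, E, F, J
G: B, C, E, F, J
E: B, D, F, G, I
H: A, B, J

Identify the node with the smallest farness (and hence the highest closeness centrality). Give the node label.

F

Farness (sum of distances to all others) for each node — A:15, B:13, C:16, D:14, E:13, F:11, G:13, H:16, I:12, J:13.
The smallest farness is 11, for F, so F has the highest closeness.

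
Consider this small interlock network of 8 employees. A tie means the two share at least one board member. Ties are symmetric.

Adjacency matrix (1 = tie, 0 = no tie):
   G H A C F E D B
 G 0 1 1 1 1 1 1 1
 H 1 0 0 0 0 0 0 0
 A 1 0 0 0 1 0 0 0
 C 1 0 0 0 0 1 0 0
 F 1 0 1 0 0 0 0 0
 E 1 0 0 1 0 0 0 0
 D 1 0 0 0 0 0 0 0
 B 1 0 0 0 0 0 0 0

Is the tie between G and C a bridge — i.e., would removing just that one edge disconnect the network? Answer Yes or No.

Even without that edge, G still reaches C via G – E – C, so the network stays connected. Not a bridge.

No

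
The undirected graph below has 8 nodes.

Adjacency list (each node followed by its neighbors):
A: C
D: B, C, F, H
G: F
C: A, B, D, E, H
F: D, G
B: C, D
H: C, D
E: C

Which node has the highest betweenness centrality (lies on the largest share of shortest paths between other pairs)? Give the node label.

C

Unnormalized betweenness of each node: A:0, B:0, C:23/2, D:21/2, E:0, F:6, G:0, H:0.
C has the largest value, 23/2, making it the main broker — the node through which the most shortest paths run.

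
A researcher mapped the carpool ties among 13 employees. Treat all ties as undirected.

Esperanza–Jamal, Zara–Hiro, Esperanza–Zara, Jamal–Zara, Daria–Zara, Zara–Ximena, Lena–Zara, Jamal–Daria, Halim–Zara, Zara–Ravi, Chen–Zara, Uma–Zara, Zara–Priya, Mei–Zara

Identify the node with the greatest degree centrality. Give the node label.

Degrees — Chen:1, Daria:2, Esperanza:2, Halim:1, Hiro:1, Jamal:3, Lena:1, Mei:1, Priya:1, Ravi:1, Uma:1, Ximena:1, Zara:12.
The maximum is 12, attained only by Zara.

Zara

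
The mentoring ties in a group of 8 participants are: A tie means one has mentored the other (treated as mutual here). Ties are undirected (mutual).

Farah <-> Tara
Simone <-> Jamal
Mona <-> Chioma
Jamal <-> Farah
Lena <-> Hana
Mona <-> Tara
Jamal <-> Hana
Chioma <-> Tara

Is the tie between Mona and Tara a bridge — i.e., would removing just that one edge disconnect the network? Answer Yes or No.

No

Even without that edge, Mona still reaches Tara via Mona – Chioma – Tara, so the network stays connected. Not a bridge.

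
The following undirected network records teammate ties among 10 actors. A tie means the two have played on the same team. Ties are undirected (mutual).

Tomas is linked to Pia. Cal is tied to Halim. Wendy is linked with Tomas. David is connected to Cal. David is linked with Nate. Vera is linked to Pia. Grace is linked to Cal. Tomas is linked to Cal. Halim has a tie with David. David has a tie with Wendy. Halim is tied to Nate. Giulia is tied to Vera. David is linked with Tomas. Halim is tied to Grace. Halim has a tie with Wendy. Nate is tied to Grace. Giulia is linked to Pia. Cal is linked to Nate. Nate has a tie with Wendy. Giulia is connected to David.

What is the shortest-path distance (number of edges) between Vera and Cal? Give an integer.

One shortest route is Vera – Pia – Tomas – Cal, which uses 3 edges, and at distance 2 from Vera we only reach {David, Tomas}, which does not include Cal. So d(Vera,Cal) = 3.

3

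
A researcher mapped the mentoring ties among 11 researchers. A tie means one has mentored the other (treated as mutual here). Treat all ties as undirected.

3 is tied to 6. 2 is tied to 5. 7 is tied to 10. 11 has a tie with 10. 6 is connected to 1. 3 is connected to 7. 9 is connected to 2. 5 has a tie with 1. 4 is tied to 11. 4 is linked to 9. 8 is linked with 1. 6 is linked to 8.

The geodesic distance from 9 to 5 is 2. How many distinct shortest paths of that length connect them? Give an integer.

The shortest distance is 2, and the only length-2 path is 9–2–5. So there is exactly 1 shortest path.

1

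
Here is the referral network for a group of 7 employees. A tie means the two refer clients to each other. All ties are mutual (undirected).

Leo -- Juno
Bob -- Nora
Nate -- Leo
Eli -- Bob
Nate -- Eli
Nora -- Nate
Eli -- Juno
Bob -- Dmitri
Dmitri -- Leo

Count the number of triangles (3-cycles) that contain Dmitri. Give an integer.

0

Dmitri's neighbors are Bob and Leo, but none of them are tied to each other, so no triangle contains Dmitri.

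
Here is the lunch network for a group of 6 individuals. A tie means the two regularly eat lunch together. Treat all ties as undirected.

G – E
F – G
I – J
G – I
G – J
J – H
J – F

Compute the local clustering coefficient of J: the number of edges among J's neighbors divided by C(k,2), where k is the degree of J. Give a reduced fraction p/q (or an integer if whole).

1/3

J's neighbors: F, G, H, and I (k = 4).
Possible neighbor pairs: C(4,2) = 6. Edges among them: F–G, G–I → e = 2.
Clustering(J) = 2/6 = 1/3.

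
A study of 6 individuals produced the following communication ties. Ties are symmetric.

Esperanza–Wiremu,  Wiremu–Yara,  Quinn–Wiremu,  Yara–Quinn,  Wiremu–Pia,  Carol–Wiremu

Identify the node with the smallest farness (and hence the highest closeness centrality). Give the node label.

Farness (sum of distances to all others) for each node — Carol:9, Esperanza:9, Pia:9, Quinn:8, Wiremu:5, Yara:8.
The smallest farness is 5, for Wiremu, so Wiremu has the highest closeness.

Wiremu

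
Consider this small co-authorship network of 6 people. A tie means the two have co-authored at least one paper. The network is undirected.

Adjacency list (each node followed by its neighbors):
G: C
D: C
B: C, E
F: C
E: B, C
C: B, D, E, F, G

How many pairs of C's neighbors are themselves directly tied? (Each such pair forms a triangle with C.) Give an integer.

C's neighbors: B, D, E, F, and G.
Neighbor pairs that are themselves tied: C–B–E. Each forms one triangle with C, for 1 in total.

1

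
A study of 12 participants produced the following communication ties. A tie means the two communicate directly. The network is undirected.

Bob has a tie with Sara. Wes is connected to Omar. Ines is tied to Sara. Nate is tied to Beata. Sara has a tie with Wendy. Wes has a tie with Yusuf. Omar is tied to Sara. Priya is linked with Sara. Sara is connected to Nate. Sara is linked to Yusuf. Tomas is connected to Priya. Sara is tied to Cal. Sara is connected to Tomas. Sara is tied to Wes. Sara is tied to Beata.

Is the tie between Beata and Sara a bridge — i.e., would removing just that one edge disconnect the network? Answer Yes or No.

No

Even without that edge, Beata still reaches Sara via Beata – Nate – Sara, so the network stays connected. Not a bridge.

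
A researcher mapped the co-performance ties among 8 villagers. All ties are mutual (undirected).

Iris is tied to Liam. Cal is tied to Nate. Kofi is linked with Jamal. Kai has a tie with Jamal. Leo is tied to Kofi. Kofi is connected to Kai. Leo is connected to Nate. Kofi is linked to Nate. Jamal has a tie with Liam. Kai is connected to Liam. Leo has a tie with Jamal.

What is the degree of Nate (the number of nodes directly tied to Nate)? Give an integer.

Nate is directly tied to Cal, Kofi, and Leo. That is 3 neighbors, so the degree of Nate is 3.

3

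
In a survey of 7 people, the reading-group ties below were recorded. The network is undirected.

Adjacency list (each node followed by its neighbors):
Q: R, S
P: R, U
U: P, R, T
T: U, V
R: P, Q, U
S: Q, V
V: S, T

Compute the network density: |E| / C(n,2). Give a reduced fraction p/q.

8/21

There are 8 edges and 7 nodes, so the maximum possible is C(7,2) = 21.
Density = 8/21.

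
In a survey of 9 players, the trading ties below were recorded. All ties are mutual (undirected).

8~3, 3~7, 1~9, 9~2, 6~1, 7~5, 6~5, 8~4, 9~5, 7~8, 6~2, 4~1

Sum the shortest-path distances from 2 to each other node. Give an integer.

Distances from 2: 1:2, 3:4, 4:3, 5:2, 6:1, 7:3, 8:4, 9:1.
Sum = 2 + 4 + 3 + 2 + 1 + 3 + 4 + 1 = 20.

20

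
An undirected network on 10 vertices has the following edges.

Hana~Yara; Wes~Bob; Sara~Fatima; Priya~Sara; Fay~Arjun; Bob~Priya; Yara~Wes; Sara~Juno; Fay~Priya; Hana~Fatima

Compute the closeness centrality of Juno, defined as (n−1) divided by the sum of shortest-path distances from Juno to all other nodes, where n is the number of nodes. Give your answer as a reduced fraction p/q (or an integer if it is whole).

Distances from Juno: Arjun:4, Bob:3, Fatima:2, Fay:3, Hana:3, Priya:2, Sara:1, Wes:4, Yara:4. Sum = 26.
n = 10, so closeness = 9/26.

9/26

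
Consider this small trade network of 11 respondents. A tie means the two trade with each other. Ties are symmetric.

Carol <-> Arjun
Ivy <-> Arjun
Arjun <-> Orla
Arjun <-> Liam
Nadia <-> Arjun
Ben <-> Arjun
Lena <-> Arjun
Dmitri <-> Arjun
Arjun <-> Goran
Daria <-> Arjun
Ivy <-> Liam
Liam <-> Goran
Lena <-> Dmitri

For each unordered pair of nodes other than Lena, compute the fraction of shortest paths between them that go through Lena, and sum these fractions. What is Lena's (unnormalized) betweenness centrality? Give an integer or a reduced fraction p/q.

0

No shortest path between any pair of other nodes passes through Lena.
Summing the contributions gives betweenness(Lena) = 0.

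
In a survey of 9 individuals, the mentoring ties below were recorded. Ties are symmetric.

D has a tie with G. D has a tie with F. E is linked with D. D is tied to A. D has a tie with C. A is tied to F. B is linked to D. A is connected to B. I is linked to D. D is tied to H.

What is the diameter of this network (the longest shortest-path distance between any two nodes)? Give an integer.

Eccentricity of each node (its greatest distance to any other): A:2, B:2, C:2, D:1, E:2, F:2, G:2, H:2, I:2.
The maximum eccentricity is 2, realized for instance by the pair H–I via H – D – I. So the diameter is 2.

2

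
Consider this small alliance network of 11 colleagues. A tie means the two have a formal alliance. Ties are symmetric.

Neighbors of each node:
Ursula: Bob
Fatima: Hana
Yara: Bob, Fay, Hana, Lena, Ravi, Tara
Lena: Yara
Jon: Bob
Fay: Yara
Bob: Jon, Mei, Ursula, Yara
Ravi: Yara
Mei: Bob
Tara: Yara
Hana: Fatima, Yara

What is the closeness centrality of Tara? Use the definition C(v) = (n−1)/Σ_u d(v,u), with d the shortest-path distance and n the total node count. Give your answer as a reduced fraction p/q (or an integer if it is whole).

10/23

Distances from Tara: Bob:2, Fatima:3, Fay:2, Hana:2, Jon:3, Lena:2, Mei:3, Ravi:2, Ursula:3, Yara:1. Sum = 23.
n = 11, so closeness = 10/23.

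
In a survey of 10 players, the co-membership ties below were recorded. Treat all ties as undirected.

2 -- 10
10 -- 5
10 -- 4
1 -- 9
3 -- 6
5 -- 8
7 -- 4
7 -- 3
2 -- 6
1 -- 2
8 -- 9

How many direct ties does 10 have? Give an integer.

10 is directly tied to 2, 4, and 5. That is 3 neighbors, so the degree of 10 is 3.

3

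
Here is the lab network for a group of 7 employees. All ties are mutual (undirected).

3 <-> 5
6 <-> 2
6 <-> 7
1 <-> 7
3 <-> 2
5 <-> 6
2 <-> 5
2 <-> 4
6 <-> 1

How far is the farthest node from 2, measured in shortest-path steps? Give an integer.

2

Distances from 2: 1:2, 3:1, 4:1, 5:1, 6:1, 7:2.
The largest is 2 (to 1 and 7), so the eccentricity of 2 is 2.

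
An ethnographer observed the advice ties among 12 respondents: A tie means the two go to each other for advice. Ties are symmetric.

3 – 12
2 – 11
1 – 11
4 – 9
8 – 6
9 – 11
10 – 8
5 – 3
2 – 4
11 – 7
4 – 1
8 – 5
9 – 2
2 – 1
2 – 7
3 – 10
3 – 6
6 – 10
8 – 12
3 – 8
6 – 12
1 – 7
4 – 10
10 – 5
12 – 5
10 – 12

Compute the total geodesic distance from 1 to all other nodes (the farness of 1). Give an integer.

Distances from 1: 2:1, 3:3, 4:1, 5:3, 6:3, 7:1, 8:3, 9:2, 10:2, 11:1, 12:3.
Sum = 1 + 3 + 1 + 3 + 3 + 1 + 3 + 2 + 2 + 1 + 3 = 23.

23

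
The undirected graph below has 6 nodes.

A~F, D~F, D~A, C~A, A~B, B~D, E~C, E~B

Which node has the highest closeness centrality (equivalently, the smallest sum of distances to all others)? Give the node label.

Farness (sum of distances to all others) for each node — A:6, B:7, C:8, D:7, E:9, F:9.
The smallest farness is 6, for A, so A has the highest closeness.

A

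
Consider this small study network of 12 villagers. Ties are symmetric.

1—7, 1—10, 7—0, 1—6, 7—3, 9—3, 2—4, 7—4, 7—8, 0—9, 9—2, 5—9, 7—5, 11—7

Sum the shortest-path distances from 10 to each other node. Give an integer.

31

Distances from 10: 0:3, 1:1, 2:4, 3:3, 4:3, 5:3, 6:2, 7:2, 8:3, 9:4, 11:3.
Sum = 3 + 1 + 4 + 3 + 3 + 3 + 2 + 2 + 3 + 4 + 3 = 31.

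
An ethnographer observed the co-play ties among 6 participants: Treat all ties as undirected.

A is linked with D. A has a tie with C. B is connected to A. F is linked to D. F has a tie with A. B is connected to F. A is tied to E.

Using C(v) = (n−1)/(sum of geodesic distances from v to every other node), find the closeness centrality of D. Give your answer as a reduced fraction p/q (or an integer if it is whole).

5/8

Distances from D: A:1, B:2, C:2, E:2, F:1. Sum = 8.
n = 6, so closeness = 5/8.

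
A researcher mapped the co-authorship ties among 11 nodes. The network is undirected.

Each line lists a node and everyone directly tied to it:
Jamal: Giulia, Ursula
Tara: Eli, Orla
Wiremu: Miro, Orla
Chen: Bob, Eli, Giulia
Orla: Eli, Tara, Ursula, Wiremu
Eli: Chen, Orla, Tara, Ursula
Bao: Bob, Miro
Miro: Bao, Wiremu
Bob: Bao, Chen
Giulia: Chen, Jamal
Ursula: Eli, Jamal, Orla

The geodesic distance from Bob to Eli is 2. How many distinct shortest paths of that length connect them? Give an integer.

1

The shortest distance is 2, and the only length-2 path is Bob–Chen–Eli. So there is exactly 1 shortest path.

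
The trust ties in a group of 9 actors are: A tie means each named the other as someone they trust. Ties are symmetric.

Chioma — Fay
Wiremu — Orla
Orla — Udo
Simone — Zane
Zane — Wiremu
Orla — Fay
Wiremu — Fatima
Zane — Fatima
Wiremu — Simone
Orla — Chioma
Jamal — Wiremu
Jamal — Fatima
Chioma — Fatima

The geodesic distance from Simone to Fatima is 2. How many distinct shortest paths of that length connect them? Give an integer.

The shortest distance is 2. The length-2 paths are: Simone–Zane–Fatima; Simone–Wiremu–Fatima.
That gives 2 distinct shortest paths.

2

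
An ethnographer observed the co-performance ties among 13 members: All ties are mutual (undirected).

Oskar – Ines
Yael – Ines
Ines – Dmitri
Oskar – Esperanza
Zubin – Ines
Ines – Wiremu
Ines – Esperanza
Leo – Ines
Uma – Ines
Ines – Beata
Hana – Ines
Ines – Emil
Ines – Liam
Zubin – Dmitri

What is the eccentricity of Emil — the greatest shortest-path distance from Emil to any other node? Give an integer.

2

Distances from Emil: Beata:2, Dmitri:2, Esperanza:2, Hana:2, Ines:1, Leo:2, Liam:2, Oskar:2, Uma:2, Wiremu:2, Yael:2, Zubin:2.
The largest is 2 (to Dmitri, Yael, Liam, Uma, Leo, Oskar, Wiremu, Esperanza, Hana, Beata, and Zubin), so the eccentricity of Emil is 2.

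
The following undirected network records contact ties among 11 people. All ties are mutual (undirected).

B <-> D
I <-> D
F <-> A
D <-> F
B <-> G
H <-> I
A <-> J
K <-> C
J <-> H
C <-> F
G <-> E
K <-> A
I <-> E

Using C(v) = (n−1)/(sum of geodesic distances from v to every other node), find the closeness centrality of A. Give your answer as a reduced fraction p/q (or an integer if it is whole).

Distances from A: B:3, C:2, D:2, E:4, F:1, G:4, H:2, I:3, J:1, K:1. Sum = 23.
n = 11, so closeness = 10/23.

10/23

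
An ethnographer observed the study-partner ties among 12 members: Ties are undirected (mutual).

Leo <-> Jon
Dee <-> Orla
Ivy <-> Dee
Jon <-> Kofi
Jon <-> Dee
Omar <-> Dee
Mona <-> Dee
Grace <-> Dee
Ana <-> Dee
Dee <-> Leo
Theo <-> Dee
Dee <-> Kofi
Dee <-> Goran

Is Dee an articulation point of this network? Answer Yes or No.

Removing Dee leaves {Omar} with no path to {Jon, Kofi, and Leo}, so the network splits into 9 components. Dee is a cut vertex.

Yes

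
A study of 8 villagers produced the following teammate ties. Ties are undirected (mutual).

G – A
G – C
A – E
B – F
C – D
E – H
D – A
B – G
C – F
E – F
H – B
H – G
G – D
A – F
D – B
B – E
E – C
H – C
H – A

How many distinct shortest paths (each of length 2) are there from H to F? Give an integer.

4

The shortest distance is 2. The length-2 paths are: H–B–F; H–E–F; H–A–F; H–C–F.
That gives 4 distinct shortest paths.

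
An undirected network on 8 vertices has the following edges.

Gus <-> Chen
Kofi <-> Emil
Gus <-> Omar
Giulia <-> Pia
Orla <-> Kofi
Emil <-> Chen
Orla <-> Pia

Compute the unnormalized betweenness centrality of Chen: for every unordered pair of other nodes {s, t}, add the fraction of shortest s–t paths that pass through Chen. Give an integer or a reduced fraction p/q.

Pairs whose geodesics pass through Chen — Kofi–Gus: 1; Kofi–Omar: 1; Pia–Gus: 1; Pia–Omar: 1; Orla–Gus: 1; Orla–Omar: 1; Giulia–Gus: 1; Giulia–Omar: 1; Gus–Emil: 1; Emil–Omar: 1.
All other pairs contribute 0.
Summing the contributions gives betweenness(Chen) = 10.

10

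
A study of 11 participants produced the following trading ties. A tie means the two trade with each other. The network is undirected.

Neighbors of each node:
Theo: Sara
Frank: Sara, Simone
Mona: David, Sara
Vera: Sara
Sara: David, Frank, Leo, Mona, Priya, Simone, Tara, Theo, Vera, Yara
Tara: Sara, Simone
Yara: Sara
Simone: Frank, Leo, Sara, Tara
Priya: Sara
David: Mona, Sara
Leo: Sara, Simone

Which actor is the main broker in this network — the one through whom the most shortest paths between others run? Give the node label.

Sara

Unnormalized betweenness of each node: David:0, Frank:0, Leo:0, Mona:0, Priya:0, Sara:79/2, Simone:3/2, Tara:0, Theo:0, Vera:0, Yara:0.
Sara has the largest value, 79/2, making it the main broker — the node through which the most shortest paths run.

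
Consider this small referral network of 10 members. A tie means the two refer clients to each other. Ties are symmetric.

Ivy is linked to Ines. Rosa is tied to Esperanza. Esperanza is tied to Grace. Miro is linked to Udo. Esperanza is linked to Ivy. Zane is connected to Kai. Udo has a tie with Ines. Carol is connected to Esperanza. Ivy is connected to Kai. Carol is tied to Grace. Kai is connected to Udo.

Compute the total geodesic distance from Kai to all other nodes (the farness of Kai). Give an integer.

Distances from Kai: Carol:3, Esperanza:2, Grace:3, Ines:2, Ivy:1, Miro:2, Rosa:3, Udo:1, Zane:1.
Sum = 3 + 2 + 3 + 2 + 1 + 2 + 3 + 1 + 1 = 18.

18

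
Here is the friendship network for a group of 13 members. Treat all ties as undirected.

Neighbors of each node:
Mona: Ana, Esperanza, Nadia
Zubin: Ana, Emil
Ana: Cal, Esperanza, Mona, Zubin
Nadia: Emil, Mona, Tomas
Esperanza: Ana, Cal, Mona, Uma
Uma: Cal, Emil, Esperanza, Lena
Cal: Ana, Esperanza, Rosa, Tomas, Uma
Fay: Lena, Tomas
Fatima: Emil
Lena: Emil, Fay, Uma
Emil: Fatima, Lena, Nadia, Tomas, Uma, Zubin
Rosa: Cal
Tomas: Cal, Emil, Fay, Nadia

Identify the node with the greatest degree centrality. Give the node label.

Degrees — Ana:4, Cal:5, Emil:6, Esperanza:4, Fatima:1, Fay:2, Lena:3, Mona:3, Nadia:3, Rosa:1, Tomas:4, Uma:4, Zubin:2.
The maximum is 6, attained only by Emil.

Emil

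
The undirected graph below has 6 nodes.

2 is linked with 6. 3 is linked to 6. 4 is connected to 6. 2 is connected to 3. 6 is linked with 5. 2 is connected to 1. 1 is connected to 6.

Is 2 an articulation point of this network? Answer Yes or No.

Even without 2, every remaining node can still reach every other (the residual graph is connected), so 2 is not a cut vertex.

No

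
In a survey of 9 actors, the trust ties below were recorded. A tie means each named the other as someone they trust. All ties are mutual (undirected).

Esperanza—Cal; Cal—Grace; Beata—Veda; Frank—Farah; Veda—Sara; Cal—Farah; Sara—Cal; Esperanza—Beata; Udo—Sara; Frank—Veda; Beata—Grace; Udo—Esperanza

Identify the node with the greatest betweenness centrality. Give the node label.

Cal

Unnormalized betweenness of each node: Beata:23/6, Cal:25/3, Esperanza:7/2, Farah:2, Frank:4/3, Grace:5/6, Sara:13/3, Udo:1/2, Veda:16/3.
Cal has the largest value, 25/3, making it the main broker — the node through which the most shortest paths run.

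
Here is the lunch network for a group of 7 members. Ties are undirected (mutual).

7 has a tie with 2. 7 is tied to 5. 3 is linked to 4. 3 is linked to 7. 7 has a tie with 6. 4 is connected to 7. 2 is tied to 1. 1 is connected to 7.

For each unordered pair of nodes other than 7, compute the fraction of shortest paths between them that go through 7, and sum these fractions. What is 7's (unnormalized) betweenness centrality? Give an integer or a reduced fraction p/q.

Pairs whose geodesics pass through 7 — 2–6: 1; 2–3: 1; 2–4: 1; 2–5: 1; 6–3: 1; 6–4: 1; 6–5: 1; 6–1: 1; 3–5: 1; 3–1: 1; 4–5: 1; 4–1: 1; 5–1: 1.
All other pairs contribute 0.
Summing the contributions gives betweenness(7) = 13.

13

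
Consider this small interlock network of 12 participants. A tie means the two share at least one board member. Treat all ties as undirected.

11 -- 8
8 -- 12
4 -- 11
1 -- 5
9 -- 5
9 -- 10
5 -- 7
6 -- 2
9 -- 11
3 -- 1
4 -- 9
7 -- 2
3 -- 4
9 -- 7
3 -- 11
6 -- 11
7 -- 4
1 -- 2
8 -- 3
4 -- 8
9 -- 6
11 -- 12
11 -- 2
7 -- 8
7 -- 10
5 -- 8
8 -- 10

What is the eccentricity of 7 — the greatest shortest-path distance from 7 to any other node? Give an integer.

Distances from 7: 1:2, 2:1, 3:2, 4:1, 5:1, 6:2, 8:1, 9:1, 10:1, 11:2, 12:2.
The largest is 2 (to 6, 11, 3, 1, and 12), so the eccentricity of 7 is 2.

2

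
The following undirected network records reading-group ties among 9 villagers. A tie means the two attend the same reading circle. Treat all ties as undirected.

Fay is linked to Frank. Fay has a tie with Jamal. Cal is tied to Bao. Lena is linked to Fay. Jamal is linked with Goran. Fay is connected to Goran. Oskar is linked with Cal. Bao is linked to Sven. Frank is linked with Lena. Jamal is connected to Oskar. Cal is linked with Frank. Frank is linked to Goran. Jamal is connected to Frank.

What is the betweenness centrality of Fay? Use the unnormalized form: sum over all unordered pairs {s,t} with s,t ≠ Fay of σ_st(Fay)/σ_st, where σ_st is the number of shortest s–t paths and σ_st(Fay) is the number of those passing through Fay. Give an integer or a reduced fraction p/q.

4/3

Pairs whose geodesics pass through Fay — Lena–Jamal: 1/2; Lena–Goran: 1/2; Lena–Oskar: 1/3.
All other pairs contribute 0.
Summing the contributions gives betweenness(Fay) = 4/3.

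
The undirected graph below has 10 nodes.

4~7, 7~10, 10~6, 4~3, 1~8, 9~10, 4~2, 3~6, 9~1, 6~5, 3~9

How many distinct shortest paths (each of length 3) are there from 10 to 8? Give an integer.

The shortest distance is 3, and the only length-3 path is 10–9–1–8. So there is exactly 1 shortest path.

1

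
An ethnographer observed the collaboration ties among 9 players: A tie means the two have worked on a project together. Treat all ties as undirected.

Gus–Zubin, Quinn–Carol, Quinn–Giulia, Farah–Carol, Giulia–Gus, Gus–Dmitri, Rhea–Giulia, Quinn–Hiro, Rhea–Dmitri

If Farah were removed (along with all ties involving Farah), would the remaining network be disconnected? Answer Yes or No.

No

Even without Farah, every remaining node can still reach every other (the residual graph is connected), so Farah is not a cut vertex.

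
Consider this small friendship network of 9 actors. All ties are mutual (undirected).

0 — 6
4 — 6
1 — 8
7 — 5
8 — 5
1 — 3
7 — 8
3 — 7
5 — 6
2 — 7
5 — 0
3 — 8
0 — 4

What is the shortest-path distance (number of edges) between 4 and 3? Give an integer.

4

One shortest route is 4 – 0 – 5 – 7 – 3, which uses 4 edges, and at distance 3 from 4 we only reach {7, 8}, which does not include 3. So d(4,3) = 4.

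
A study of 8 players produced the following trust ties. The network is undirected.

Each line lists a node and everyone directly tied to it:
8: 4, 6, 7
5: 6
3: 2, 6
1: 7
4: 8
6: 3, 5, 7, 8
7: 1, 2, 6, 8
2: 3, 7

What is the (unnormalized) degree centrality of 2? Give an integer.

2

2 is directly tied to 3 and 7. That is 2 neighbors, so the degree of 2 is 2.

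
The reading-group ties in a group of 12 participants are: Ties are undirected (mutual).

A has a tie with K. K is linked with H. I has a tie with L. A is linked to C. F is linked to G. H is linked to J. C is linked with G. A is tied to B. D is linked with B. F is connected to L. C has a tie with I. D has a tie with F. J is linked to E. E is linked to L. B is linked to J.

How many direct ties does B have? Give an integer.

B is directly tied to A, D, and J. That is 3 neighbors, so the degree of B is 3.

3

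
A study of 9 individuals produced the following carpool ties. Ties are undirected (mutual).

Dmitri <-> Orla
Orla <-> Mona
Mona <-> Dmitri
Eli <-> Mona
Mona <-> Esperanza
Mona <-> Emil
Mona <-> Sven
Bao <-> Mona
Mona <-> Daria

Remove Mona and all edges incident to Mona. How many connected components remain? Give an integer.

Without Mona, the remaining ties split the others into: {Emil}; {Eli}; {Bao}; {Dmitri, Orla}; {Sven}; {Esperanza}; {Daria}.
That's 7 separate components.

7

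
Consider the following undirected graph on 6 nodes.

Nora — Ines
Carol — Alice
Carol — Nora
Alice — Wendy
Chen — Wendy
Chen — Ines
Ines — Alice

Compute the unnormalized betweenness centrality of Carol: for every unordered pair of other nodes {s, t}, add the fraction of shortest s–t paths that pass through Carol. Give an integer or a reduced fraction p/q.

Pairs whose geodesics pass through Carol — Alice–Nora: 1/2; Wendy–Nora: 1/3.
All other pairs contribute 0.
Summing the contributions gives betweenness(Carol) = 5/6.

5/6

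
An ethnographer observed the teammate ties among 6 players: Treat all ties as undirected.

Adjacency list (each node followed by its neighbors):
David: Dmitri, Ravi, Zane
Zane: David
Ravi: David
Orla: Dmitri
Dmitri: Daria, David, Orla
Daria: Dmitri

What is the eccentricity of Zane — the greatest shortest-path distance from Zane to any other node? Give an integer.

Distances from Zane: Daria:3, David:1, Dmitri:2, Orla:3, Ravi:2.
The largest is 3 (to Orla and Daria), so the eccentricity of Zane is 3.

3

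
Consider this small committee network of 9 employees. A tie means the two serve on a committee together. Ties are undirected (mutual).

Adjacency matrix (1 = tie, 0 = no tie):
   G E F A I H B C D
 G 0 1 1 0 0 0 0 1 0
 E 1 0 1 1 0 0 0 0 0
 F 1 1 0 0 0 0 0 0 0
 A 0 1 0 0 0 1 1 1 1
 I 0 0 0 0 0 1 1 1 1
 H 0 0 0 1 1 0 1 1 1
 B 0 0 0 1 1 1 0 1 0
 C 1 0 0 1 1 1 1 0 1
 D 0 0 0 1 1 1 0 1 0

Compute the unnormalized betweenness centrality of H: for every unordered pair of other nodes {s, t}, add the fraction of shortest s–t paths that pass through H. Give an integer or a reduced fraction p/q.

Pairs whose geodesics pass through H — E–I: 1/5; A–I: 1/4; B–D: 1/4.
All other pairs contribute 0.
Summing the contributions gives betweenness(H) = 7/10.

7/10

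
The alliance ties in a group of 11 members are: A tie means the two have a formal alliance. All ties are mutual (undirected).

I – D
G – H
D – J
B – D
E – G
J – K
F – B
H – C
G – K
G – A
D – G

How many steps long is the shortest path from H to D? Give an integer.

One shortest route is H – G – D, which uses 2 edges, and H and D are not directly tied, so nothing shorter exists. So d(H,D) = 2.

2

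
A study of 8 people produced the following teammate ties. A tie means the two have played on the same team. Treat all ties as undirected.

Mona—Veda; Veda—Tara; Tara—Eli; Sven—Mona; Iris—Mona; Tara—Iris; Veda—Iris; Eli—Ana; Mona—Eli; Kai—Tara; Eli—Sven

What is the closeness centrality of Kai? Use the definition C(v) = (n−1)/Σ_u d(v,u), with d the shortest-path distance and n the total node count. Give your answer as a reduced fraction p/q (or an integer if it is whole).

7/16

Distances from Kai: Ana:3, Eli:2, Iris:2, Mona:3, Sven:3, Tara:1, Veda:2. Sum = 16.
n = 8, so closeness = 7/16.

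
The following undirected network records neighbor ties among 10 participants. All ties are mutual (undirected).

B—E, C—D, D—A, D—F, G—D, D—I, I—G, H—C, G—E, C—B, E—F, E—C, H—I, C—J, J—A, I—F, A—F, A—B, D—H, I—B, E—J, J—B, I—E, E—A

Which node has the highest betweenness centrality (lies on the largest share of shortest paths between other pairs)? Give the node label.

Unnormalized betweenness of each node: A:28/15, B:5/4, C:91/30, D:55/12, E:65/12, F:9/20, G:1/5, H:1/4, I:37/10, J:1/4.
E has the largest value, 65/12, making it the main broker — the node through which the most shortest paths run.

E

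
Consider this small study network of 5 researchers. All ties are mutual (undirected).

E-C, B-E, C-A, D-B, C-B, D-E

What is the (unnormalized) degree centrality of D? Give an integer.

2

D is directly tied to B and E. That is 2 neighbors, so the degree of D is 2.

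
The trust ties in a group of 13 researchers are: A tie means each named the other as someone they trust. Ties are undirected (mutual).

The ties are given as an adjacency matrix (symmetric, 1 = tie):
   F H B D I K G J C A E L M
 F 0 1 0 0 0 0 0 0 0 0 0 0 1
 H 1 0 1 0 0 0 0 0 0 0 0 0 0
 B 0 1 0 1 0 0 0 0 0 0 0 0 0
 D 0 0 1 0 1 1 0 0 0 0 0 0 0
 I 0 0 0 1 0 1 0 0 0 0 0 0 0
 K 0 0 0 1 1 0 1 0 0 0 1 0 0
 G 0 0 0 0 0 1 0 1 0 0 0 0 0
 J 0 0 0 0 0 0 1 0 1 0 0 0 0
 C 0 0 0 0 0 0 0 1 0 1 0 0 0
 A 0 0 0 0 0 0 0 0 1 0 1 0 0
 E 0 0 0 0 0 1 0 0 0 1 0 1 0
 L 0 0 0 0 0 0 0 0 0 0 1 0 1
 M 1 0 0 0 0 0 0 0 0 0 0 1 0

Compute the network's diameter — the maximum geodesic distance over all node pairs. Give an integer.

6

Eccentricity of each node (its greatest distance to any other): A:5, B:5, C:6, D:4, E:4, F:6, G:5, H:6, I:4, J:6, K:4, L:4, M:5.
The maximum eccentricity is 6, realized for instance by the pair F–J via F – M – L – E – A – C – J. So the diameter is 6.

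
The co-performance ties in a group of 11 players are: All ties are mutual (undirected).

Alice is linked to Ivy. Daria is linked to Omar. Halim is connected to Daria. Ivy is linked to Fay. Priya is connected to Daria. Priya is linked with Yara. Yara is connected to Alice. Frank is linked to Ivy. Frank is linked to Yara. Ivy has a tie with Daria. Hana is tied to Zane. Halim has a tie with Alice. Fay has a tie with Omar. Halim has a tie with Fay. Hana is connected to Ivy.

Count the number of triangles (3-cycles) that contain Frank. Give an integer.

0

Frank's neighbors are Ivy and Yara, but none of them are tied to each other, so no triangle contains Frank.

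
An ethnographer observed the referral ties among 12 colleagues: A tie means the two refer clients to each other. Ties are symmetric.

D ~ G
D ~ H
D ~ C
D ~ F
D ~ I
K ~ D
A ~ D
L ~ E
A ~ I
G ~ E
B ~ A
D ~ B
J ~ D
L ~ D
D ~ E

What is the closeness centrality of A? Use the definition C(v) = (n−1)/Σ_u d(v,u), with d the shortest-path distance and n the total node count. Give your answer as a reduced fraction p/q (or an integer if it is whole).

Distances from A: B:1, C:2, D:1, E:2, F:2, G:2, H:2, I:1, J:2, K:2, L:2. Sum = 19.
n = 12, so closeness = 11/19.

11/19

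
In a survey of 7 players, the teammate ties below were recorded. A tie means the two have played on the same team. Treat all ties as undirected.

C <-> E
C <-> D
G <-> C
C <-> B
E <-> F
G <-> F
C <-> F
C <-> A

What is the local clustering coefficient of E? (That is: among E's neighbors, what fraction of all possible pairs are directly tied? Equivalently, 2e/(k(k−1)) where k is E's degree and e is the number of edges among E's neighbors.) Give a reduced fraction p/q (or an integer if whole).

E's neighbors: C and F (k = 2).
Possible neighbor pairs: C(2,2) = 1. Edges among them: C–F → e = 1.
Clustering(E) = 1/1.

1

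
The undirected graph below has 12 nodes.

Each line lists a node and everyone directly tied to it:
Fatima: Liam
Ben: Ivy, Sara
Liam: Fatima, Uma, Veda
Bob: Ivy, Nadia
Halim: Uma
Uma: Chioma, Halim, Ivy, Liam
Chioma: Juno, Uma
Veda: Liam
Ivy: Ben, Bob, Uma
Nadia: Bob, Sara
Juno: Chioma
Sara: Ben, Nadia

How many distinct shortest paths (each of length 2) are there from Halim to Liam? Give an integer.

The shortest distance is 2, and the only length-2 path is Halim–Uma–Liam. So there is exactly 1 shortest path.

1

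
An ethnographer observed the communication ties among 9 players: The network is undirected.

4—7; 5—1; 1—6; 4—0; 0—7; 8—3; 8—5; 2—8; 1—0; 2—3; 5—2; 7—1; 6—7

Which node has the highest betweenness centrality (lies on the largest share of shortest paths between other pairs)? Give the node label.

Unnormalized betweenness of each node: 0:5/2, 1:33/2, 2:3, 3:0, 4:0, 5:15, 6:0, 7:4, 8:3.
1 has the largest value, 33/2, making it the main broker — the node through which the most shortest paths run.

1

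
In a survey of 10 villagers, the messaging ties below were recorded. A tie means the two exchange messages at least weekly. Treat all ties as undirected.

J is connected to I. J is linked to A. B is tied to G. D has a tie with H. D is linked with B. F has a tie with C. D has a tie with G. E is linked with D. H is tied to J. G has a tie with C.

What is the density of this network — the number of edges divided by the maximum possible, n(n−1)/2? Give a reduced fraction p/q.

2/9

There are 10 edges and 10 nodes, so the maximum possible is C(10,2) = 45.
Density = 10/45 = 2/9.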